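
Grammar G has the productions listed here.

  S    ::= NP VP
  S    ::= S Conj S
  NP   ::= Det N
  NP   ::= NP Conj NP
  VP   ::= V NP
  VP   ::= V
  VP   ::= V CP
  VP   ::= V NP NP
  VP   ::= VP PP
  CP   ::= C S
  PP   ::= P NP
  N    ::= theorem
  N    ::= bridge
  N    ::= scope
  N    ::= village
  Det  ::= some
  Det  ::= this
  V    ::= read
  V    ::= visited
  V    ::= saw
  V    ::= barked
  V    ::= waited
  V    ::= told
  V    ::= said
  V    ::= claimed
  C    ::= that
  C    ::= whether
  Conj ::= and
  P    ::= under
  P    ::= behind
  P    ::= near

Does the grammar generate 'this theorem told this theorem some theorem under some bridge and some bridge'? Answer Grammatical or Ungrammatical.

Grammatical

S
  NP
    Det: this
    N: theorem
  VP
    VP
      V: told
      NP
        Det: this
        N: theorem
      NP
        Det: some
        N: theorem
    PP
      P: under
      NP
        NP
          Det: some
          N: bridge
        Conj: and
        NP
          Det: some
          N: bridge
The bracketing above is licensed at every node by one of the given productions, with S at the root.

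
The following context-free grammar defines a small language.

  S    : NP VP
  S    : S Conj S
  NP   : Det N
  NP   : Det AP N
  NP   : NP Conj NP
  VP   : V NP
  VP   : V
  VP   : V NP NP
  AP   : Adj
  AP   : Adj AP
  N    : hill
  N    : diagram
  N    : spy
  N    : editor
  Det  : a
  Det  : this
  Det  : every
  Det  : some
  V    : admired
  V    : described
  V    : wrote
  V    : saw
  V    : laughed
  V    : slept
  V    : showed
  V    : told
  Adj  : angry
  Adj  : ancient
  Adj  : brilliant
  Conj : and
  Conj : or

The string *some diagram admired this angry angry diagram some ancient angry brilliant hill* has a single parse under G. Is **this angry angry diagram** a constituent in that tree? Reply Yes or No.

[S [NP [Det some] [N diagram]] [VP [V admired] [NP [Det this] [AP [Adj angry] [AP [Adj angry]]] [N diagram]] [NP [Det some] [AP [Adj ancient] [AP [Adj angry] [AP [Adj brilliant]]]] [N hill]]]]
The words 'this angry angry diagram' are exhaustively dominated by a single NP node (built by NP → Det AP N), so they form a constituent.

Yes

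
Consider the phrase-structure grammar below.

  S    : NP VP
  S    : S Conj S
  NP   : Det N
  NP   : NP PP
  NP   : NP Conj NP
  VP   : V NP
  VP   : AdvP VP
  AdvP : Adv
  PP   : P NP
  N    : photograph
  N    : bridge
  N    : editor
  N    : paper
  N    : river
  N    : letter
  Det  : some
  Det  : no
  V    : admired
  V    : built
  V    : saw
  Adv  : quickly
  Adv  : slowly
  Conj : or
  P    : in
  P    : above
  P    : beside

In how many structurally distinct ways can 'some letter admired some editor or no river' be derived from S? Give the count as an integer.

1

[S [NP [Det some] [N letter]] [VP [V admired] [NP [NP [Det some] [N editor]] [Conj or] [NP [Det no] [N river]]]]]
No rule offers an alternative attachment or grouping for any span, so this is the only derivation.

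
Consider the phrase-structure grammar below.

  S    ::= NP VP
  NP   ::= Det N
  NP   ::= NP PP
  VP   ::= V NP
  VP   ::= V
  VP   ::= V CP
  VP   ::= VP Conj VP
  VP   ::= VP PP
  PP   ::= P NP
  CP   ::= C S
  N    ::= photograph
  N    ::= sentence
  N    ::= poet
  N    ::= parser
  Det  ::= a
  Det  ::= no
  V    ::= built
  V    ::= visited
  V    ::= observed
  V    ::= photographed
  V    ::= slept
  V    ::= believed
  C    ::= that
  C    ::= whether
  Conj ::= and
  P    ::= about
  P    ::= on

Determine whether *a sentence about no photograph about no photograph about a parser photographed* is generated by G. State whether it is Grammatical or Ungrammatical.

[S [NP [NP [Det a] [N sentence]] [PP [P about] [NP [NP [Det no] [N photograph]] [PP [P about] [NP [NP [Det no] [N photograph]] [PP [P about] [NP [Det a] [N parser]]]]]]]] [VP [V photographed]]]
Each bracket corresponds to one application of a listed rule, so the string is derivable from S.

Grammatical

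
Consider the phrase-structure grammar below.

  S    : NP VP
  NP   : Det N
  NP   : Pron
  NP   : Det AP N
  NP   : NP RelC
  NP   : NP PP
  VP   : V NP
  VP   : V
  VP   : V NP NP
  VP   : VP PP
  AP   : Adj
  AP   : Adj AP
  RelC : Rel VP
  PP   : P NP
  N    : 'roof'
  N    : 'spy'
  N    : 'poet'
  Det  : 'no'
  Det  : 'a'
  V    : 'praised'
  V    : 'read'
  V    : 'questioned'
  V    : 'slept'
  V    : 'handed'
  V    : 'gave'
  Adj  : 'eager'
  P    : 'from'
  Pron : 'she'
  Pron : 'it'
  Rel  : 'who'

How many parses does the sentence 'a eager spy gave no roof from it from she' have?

5

Two of the 5 distinct bracketings:
[S [NP [Det a] [AP [Adj eager]] [N spy]] [VP [V gave] [NP [NP [Det no] [N roof]] [PP [P from] [NP [NP [Pron it]] [PP [P from] [NP [Pron she]]]]]]]]
[S [NP [Det a] [AP [Adj eager]] [N spy]] [VP [V gave] [NP [NP [NP [Det no] [N roof]] [PP [P from] [NP [Pron it]]]] [PP [P from] [NP [Pron she]]]]]]
The trees differ in how a recursive rule is bracketed over the same span.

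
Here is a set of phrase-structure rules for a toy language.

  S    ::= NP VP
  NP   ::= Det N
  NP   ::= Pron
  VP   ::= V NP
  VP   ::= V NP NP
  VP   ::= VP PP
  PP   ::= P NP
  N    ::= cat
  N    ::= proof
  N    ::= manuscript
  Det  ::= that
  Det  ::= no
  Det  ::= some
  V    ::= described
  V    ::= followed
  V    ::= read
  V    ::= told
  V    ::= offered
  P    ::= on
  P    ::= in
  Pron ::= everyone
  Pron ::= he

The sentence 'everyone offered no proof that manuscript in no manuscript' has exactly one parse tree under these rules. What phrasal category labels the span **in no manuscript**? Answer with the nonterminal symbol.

S
  NP
    Pron: everyone
  VP
    VP
      V: offered
      NP
        Det: no
        N: proof
      NP
        Det: that
        N: manuscript
    PP
      P: in
      NP
        Det: no
        N: manuscript
The span 'in no manuscript' is the PP node built by PP → P NP.

PP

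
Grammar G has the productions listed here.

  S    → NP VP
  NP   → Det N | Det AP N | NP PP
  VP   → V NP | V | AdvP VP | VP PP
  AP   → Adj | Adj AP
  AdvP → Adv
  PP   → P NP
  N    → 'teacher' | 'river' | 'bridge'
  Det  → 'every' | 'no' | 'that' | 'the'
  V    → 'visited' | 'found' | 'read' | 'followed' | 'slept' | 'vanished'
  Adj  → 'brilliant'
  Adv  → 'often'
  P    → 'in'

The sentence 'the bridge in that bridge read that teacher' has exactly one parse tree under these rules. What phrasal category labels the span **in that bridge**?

[S [NP [NP [Det the] [N bridge]] [PP [P in] [NP [Det that] [N bridge]]]] [VP [V read] [NP [Det that] [N teacher]]]]
The span 'in that bridge' is the PP node built by PP → P NP.

PP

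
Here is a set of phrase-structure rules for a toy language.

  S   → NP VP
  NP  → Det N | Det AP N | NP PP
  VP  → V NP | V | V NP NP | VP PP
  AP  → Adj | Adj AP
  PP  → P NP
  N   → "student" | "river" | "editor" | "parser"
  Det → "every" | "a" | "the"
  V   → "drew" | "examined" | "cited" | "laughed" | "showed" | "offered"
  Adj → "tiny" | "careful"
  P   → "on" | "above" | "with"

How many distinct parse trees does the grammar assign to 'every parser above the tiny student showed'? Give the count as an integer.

1

[S [NP [NP [Det every] [N parser]] [PP [P above] [NP [Det the] [AP [Adj tiny]] [N student]]]] [VP [V showed]]]
No rule offers an alternative attachment or grouping for any span, so this is the only derivation.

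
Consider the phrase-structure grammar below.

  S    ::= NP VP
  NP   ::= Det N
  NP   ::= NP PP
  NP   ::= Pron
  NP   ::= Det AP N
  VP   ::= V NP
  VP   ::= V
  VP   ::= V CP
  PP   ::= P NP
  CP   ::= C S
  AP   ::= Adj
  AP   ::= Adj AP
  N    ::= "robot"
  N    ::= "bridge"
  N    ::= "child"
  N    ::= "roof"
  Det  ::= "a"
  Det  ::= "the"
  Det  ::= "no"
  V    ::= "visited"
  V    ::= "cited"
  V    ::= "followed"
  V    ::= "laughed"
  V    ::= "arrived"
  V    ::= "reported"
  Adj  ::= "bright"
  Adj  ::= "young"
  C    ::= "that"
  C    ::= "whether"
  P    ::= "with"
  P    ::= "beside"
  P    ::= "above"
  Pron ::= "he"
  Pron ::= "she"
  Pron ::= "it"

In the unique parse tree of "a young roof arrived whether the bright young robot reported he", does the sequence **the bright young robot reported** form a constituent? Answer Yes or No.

No

[S [NP [Det a] [AP [Adj young]] [N roof]] [VP [V arrived] [CP [C whether] [S [NP [Det the] [AP [Adj bright] [AP [Adj young]]] [N robot]] [VP [V reported] [NP [Pron he]]]]]]]
The smallest constituent containing 'the bright young robot reported' is the S spanning 'the bright young robot reported he'; no single node in the tree dominates exactly the given words.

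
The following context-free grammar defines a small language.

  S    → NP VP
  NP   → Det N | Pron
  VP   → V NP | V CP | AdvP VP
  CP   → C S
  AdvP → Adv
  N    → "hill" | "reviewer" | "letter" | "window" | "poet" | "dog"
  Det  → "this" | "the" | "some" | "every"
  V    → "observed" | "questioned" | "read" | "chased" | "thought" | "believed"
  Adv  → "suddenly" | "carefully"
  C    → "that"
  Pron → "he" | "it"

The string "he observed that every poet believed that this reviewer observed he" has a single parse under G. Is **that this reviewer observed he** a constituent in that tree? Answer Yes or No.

[S [NP [Pron he]] [VP [V observed] [CP [C that] [S [NP [Det every] [N poet]] [VP [V believed] [CP [C that] [S [NP [Det this] [N reviewer]] [VP [V observed] [NP [Pron he]]]]]]]]]]
The words 'that this reviewer observed he' are exhaustively dominated by a single CP node (built by CP → C S), so they form a constituent.

Yes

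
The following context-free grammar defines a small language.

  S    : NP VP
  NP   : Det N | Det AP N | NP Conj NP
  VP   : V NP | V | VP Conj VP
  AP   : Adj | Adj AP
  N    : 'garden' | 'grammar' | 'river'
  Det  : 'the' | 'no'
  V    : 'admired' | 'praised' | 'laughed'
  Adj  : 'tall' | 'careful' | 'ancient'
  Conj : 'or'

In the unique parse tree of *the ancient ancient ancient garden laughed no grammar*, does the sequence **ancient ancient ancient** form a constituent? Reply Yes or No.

Yes

[S [NP [Det the] [AP [Adj ancient] [AP [Adj ancient] [AP [Adj ancient]]]] [N garden]] [VP [V laughed] [NP [Det no] [N grammar]]]]
The words 'ancient ancient ancient' are exhaustively dominated by a single AP node (built by AP → Adj AP), so they form a constituent.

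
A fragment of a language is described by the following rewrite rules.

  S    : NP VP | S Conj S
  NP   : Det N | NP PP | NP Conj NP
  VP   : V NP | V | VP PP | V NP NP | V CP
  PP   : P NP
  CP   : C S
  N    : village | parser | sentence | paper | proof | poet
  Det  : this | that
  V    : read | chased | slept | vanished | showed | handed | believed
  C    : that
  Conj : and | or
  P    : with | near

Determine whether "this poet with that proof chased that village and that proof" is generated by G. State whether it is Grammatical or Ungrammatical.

Grammatical

S
  NP
    NP
      Det: this
      N: poet
    PP
      P: with
      NP
        Det: that
        N: proof
  VP
    V: chased
    NP
      NP
        Det: that
        N: village
      Conj: and
      NP
        Det: that
        N: proof
Each bracket corresponds to one application of a listed rule, so the string is derivable from S.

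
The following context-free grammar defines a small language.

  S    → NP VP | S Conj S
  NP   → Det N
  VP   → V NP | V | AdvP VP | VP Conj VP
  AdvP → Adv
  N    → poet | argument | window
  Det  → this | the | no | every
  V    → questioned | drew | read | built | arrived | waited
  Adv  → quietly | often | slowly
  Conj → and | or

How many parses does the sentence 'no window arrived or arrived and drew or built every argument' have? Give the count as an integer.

Two of the 5 distinct bracketings:
[S [NP [Det no] [N window]] [VP [VP [V arrived]] [Conj or] [VP [VP [V arrived]] [Conj and] [VP [VP [V drew]] [Conj or] [VP [V built] [NP [Det every] [N argument]]]]]]]
[S [NP [Det no] [N window]] [VP [VP [V arrived]] [Conj or] [VP [VP [VP [V arrived]] [Conj and] [VP [V drew]]] [Conj or] [VP [V built] [NP [Det every] [N argument]]]]]]
The trees differ in how a recursive rule is bracketed over the same span.

5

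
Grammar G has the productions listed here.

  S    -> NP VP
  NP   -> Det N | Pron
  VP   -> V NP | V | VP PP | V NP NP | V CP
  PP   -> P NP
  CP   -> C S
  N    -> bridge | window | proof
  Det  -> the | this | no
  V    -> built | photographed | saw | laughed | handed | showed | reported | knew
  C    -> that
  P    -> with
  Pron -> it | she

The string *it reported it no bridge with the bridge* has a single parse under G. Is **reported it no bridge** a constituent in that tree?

Yes

[S [NP [Pron it]] [VP [VP [V reported] [NP [Pron it]] [NP [Det no] [N bridge]]] [PP [P with] [NP [Det the] [N bridge]]]]]
The words 'reported it no bridge' are exhaustively dominated by a single VP node (built by VP → V NP NP), so they form a constituent.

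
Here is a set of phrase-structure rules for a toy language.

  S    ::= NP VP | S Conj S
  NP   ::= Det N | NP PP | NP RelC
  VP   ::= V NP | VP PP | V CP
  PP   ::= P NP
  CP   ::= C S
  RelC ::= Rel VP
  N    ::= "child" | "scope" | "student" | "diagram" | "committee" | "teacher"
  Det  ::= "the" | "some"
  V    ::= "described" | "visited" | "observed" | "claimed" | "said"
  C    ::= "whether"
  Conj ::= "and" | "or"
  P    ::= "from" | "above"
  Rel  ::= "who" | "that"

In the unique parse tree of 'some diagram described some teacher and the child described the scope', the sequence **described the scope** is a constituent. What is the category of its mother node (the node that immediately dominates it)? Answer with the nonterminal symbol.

[S [S [NP [Det some] [N diagram]] [VP [V described] [NP [Det some] [N teacher]]]] [Conj and] [S [NP [Det the] [N child]] [VP [V described] [NP [Det the] [N scope]]]]]
The span 'described the scope' is the VP node built by VP → V NP.
Its mother is the S built by S → NP VP.

S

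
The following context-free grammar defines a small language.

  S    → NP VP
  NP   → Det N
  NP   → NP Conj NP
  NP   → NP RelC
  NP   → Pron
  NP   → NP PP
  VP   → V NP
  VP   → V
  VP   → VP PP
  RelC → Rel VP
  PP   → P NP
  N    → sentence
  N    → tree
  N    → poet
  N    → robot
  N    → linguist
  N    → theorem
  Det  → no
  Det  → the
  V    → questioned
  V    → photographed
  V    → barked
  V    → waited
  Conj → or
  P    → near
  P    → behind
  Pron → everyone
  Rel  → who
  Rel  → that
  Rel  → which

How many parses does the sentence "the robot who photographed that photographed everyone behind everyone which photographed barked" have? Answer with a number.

Two of the 7 distinct bracketings:
[S [NP [NP [NP [Det the] [N robot]] [RelC [Rel who] [VP [V photographed]]]] [RelC [Rel that] [VP [V photographed] [NP [NP [NP [Pron everyone]] [PP [P behind] [NP [Pron everyone]]]] [RelC [Rel which] [VP [V photographed]]]]]]] [VP [V barked]]]
[S [NP [NP [NP [Det the] [N robot]] [RelC [Rel who] [VP [V photographed]]]] [RelC [Rel that] [VP [V photographed] [NP [NP [Pron everyone]] [PP [P behind] [NP [NP [Pron everyone]] [RelC [Rel which] [VP [V photographed]]]]]]]]] [VP [V barked]]]
The trees differ in how a recursive rule is bracketed over the same span.

7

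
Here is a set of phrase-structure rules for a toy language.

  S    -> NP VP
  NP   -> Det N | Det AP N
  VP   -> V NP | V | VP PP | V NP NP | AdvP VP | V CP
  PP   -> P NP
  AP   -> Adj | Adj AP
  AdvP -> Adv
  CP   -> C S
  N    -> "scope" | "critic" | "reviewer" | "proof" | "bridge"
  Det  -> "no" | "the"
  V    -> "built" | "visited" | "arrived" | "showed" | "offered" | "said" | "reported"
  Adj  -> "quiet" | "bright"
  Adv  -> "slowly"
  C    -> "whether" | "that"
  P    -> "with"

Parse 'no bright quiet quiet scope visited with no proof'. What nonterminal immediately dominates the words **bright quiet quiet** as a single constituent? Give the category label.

AP

S
  NP
    Det: no
    AP
      Adj: bright
      AP
        Adj: quiet
        AP
          Adj: quiet
    N: scope
  VP
    VP
      V: visited
    PP
      P: with
      NP
        Det: no
        N: proof
The span 'bright quiet quiet' is the AP node built by AP → Adj AP.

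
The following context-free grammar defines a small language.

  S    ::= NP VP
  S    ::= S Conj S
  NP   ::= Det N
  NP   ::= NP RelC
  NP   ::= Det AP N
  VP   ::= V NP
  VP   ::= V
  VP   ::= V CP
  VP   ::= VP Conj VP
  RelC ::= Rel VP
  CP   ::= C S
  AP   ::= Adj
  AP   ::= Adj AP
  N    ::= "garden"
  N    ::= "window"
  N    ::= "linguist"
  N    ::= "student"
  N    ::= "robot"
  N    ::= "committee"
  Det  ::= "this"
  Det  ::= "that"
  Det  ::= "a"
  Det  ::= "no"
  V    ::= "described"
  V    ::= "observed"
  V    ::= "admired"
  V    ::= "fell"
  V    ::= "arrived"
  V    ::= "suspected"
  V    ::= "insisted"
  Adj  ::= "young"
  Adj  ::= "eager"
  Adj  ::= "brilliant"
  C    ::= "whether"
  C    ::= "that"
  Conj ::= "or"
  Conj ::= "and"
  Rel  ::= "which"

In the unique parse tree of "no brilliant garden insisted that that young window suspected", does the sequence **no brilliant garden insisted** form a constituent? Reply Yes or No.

No

[S [NP [Det no] [AP [Adj brilliant]] [N garden]] [VP [V insisted] [CP [C that] [S [NP [Det that] [AP [Adj young]] [N window]] [VP [V suspected]]]]]]
The smallest constituent containing 'no brilliant garden insisted' is the S spanning 'no brilliant garden insisted that that young window suspected'; no single node in the tree dominates exactly the given words.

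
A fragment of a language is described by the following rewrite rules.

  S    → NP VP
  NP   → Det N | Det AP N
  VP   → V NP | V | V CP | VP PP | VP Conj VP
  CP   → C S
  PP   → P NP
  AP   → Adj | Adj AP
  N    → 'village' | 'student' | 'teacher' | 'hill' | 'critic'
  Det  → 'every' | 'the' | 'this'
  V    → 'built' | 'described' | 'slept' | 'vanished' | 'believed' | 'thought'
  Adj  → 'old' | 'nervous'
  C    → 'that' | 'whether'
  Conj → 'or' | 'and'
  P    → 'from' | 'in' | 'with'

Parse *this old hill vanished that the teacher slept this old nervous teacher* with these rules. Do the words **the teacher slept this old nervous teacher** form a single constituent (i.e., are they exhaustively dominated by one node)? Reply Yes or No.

[S [NP [Det this] [AP [Adj old]] [N hill]] [VP [V vanished] [CP [C that] [S [NP [Det the] [N teacher]] [VP [V slept] [NP [Det this] [AP [Adj old] [AP [Adj nervous]]] [N teacher]]]]]]]
The words 'the teacher slept this old nervous teacher' are exhaustively dominated by a single S node (built by S → NP VP), so they form a constituent.

Yes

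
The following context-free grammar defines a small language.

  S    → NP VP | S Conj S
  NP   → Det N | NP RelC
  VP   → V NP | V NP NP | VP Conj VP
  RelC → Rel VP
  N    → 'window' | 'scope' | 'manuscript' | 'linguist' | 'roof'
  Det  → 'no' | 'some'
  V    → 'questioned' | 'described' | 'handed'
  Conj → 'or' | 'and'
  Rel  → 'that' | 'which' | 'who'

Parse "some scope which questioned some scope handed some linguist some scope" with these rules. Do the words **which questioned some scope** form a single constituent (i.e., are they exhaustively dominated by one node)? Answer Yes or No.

Yes

[S [NP [NP [Det some] [N scope]] [RelC [Rel which] [VP [V questioned] [NP [Det some] [N scope]]]]] [VP [V handed] [NP [Det some] [N linguist]] [NP [Det some] [N scope]]]]
The words 'which questioned some scope' are exhaustively dominated by a single RelC node (built by RelC → Rel VP), so they form a constituent.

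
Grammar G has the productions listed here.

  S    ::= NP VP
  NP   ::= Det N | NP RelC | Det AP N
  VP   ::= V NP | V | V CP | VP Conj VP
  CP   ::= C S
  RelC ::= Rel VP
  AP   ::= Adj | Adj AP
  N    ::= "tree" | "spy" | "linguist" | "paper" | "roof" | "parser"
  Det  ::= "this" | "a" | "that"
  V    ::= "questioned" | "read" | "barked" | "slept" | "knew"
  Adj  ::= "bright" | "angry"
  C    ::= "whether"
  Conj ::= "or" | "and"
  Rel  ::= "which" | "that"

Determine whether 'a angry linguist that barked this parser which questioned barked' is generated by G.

Grammatical

S
  NP
    NP
      Det: a
      AP
        Adj: angry
      N: linguist
    RelC
      Rel: that
      VP
        V: barked
        NP
          NP
            Det: this
            N: parser
          RelC
            Rel: which
            VP
              V: questioned
  VP
    V: barked
The bracketing above is licensed at every node by one of the given productions, with S at the root.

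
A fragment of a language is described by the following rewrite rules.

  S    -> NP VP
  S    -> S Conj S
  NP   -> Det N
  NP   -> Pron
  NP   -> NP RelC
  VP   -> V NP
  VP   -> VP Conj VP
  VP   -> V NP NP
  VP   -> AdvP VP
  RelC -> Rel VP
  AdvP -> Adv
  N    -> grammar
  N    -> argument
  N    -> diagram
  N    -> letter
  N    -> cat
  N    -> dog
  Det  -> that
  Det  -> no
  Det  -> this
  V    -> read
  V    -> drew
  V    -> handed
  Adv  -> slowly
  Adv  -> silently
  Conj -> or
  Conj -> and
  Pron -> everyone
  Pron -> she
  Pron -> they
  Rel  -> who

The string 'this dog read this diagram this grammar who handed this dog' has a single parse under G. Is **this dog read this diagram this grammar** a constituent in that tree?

[S [NP [Det this] [N dog]] [VP [V read] [NP [Det this] [N diagram]] [NP [NP [Det this] [N grammar]] [RelC [Rel who] [VP [V handed] [NP [Det this] [N dog]]]]]]]
The smallest constituent containing 'this dog read this diagram this grammar' is the S spanning 'this dog read this diagram this grammar who handed this dog'; no single node in the tree dominates exactly the given words.

No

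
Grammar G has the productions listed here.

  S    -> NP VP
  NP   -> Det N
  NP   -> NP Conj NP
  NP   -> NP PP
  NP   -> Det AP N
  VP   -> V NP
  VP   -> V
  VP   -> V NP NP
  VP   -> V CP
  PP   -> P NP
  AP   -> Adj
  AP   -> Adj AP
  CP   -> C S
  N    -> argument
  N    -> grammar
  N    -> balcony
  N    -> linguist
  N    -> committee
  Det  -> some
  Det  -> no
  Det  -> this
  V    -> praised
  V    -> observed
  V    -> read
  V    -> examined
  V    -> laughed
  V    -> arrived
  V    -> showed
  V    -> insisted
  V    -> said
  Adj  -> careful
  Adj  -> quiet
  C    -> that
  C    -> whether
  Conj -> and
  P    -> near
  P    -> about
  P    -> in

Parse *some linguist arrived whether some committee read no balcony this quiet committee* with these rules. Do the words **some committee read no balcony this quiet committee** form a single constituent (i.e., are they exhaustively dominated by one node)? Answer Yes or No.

Yes

[S [NP [Det some] [N linguist]] [VP [V arrived] [CP [C whether] [S [NP [Det some] [N committee]] [VP [V read] [NP [Det no] [N balcony]] [NP [Det this] [AP [Adj quiet]] [N committee]]]]]]]
The words 'some committee read no balcony this quiet committee' are exhaustively dominated by a single S node (built by S → NP VP), so they form a constituent.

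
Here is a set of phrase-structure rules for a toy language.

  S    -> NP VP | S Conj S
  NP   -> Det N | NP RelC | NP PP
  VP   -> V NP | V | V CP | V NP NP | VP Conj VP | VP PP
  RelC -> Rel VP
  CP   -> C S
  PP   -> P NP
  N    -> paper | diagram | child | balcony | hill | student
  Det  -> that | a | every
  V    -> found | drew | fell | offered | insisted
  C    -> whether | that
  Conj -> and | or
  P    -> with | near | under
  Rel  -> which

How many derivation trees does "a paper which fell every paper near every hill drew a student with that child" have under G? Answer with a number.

Two of the 6 distinct bracketings:
[S [NP [NP [Det a] [N paper]] [RelC [Rel which] [VP [V fell] [NP [NP [Det every] [N paper]] [PP [P near] [NP [Det every] [N hill]]]]]]] [VP [V drew] [NP [NP [Det a] [N student]] [PP [P with] [NP [Det that] [N child]]]]]]
[S [NP [NP [Det a] [N paper]] [RelC [Rel which] [VP [V fell] [NP [NP [Det every] [N paper]] [PP [P near] [NP [Det every] [N hill]]]]]]] [VP [VP [V drew] [NP [Det a] [N student]]] [PP [P with] [NP [Det that] [N child]]]]]
The difference turns on whether VP → VP PP is used at the relevant span, versus an alternative expansion of VP.

6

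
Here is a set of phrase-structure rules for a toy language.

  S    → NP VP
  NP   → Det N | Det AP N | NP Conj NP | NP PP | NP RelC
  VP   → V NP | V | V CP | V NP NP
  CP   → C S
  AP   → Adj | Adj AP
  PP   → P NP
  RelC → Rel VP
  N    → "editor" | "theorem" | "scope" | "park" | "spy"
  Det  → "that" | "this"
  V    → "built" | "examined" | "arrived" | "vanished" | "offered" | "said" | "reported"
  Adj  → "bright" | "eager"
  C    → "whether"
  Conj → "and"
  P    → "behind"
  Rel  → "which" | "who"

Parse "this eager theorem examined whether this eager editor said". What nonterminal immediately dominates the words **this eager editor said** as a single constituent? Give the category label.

[S [NP [Det this] [AP [Adj eager]] [N theorem]] [VP [V examined] [CP [C whether] [S [NP [Det this] [AP [Adj eager]] [N editor]] [VP [V said]]]]]]
The span 'this eager editor said' is the S node built by S → NP VP.

S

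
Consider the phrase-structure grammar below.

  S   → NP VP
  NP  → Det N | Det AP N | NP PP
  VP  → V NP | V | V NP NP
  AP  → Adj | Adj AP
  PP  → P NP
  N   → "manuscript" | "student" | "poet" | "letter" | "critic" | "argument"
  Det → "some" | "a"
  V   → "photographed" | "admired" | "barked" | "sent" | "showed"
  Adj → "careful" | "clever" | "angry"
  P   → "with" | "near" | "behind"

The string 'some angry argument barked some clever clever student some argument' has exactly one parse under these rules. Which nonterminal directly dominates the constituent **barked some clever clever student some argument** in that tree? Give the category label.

S

[S [NP [Det some] [AP [Adj angry]] [N argument]] [VP [V barked] [NP [Det some] [AP [Adj clever] [AP [Adj clever]]] [N student]] [NP [Det some] [N argument]]]]
The span 'barked some clever clever student some argument' is the VP node built by VP → V NP NP.
Its mother is the S built by S → NP VP.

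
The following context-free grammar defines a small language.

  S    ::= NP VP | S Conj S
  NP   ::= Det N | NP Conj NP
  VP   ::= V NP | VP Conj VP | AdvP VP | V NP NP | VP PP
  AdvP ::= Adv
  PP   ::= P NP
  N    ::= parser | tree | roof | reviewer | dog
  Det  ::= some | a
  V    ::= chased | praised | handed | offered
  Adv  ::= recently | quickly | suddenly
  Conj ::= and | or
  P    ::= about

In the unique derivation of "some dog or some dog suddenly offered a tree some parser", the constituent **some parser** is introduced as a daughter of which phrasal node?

[S [NP [NP [Det some] [N dog]] [Conj or] [NP [Det some] [N dog]]] [VP [AdvP [Adv suddenly]] [VP [V offered] [NP [Det a] [N tree]] [NP [Det some] [N parser]]]]]
The span 'some parser' is the NP node built by NP → Det N.
Its mother is the VP built by VP → V NP NP.

VP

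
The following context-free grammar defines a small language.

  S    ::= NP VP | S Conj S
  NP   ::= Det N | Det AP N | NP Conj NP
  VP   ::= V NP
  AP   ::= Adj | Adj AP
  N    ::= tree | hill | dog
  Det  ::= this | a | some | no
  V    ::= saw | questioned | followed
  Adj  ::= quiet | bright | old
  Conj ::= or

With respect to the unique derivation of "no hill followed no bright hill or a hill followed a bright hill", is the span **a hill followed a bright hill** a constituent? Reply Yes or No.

Yes

[S [S [NP [Det no] [N hill]] [VP [V followed] [NP [Det no] [AP [Adj bright]] [N hill]]]] [Conj or] [S [NP [Det a] [N hill]] [VP [V followed] [NP [Det a] [AP [Adj bright]] [N hill]]]]]
The words 'a hill followed a bright hill' are exhaustively dominated by a single S node (built by S → NP VP), so they form a constituent.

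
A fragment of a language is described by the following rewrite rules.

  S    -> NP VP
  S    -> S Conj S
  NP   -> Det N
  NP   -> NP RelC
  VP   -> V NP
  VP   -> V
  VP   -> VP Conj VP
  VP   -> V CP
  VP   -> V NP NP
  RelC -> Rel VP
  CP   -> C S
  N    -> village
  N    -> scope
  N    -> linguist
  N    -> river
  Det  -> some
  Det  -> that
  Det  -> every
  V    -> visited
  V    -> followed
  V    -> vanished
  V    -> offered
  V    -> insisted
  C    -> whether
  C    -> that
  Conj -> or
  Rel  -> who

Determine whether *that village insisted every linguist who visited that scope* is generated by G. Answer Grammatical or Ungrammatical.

Grammatical

S
  NP
    Det: that
    N: village
  VP
    V: insisted
    NP
      NP
        Det: every
        N: linguist
      RelC
        Rel: who
        VP
          V: visited
          NP
            Det: that
            N: scope
Every word is introduced by a lexical rule and the phrasal rules combine the resulting categories into a single S.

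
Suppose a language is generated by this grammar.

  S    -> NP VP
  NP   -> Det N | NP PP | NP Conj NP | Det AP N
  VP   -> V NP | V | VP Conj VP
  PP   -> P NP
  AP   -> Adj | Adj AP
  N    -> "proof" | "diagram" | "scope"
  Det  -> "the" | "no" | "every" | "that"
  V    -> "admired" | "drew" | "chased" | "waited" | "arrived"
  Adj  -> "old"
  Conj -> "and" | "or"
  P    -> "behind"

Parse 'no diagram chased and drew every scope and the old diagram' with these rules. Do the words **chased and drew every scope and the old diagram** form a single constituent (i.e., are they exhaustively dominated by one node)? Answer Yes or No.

Yes

[S [NP [Det no] [N diagram]] [VP [VP [V chased]] [Conj and] [VP [V drew] [NP [NP [Det every] [N scope]] [Conj and] [NP [Det the] [AP [Adj old]] [N diagram]]]]]]
The words 'chased and drew every scope and the old diagram' are exhaustively dominated by a single VP node (built by VP → VP Conj VP), so they form a constituent.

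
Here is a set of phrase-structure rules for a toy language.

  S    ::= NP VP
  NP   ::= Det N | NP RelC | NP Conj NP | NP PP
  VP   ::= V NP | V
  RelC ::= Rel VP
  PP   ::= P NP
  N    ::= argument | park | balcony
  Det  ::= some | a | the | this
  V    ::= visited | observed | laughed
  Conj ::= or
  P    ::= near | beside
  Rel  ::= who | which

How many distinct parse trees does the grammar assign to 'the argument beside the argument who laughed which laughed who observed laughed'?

4

Two of the 4 distinct bracketings:
[S [NP [NP [NP [NP [NP [Det the] [N argument]] [PP [P beside] [NP [Det the] [N argument]]]] [RelC [Rel who] [VP [V laughed]]]] [RelC [Rel which] [VP [V laughed]]]] [RelC [Rel who] [VP [V observed]]]] [VP [V laughed]]]
[S [NP [NP [NP [NP [Det the] [N argument]] [PP [P beside] [NP [NP [Det the] [N argument]] [RelC [Rel who] [VP [V laughed]]]]]] [RelC [Rel which] [VP [V laughed]]]] [RelC [Rel who] [VP [V observed]]]] [VP [V laughed]]]
The trees differ in how a recursive rule is bracketed over the same span.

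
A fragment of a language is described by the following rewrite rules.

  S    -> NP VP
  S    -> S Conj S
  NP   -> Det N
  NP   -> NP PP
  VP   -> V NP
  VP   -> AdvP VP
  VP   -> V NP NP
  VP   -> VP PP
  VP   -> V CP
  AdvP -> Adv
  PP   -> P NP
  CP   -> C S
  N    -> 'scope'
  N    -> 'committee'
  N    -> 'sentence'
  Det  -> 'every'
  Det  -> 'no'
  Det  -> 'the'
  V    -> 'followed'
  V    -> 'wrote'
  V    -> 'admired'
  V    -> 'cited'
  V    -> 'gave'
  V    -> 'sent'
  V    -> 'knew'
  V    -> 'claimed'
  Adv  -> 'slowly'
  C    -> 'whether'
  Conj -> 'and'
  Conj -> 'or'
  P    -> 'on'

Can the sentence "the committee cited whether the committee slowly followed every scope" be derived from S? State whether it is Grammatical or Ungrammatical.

[S [NP [Det the] [N committee]] [VP [V cited] [CP [C whether] [S [NP [Det the] [N committee]] [VP [AdvP [Adv slowly]] [VP [V followed] [NP [Det every] [N scope]]]]]]]]
The bracketing above is licensed at every node by one of the given productions, with S at the root.

Grammatical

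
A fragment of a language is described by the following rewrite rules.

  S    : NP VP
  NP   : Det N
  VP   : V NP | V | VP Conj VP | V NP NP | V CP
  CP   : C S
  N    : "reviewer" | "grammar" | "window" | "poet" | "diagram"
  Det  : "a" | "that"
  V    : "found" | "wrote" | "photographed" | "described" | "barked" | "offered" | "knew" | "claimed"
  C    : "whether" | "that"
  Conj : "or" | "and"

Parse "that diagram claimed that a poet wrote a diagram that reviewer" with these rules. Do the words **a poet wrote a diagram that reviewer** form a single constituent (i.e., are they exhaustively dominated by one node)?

Yes

[S [NP [Det that] [N diagram]] [VP [V claimed] [CP [C that] [S [NP [Det a] [N poet]] [VP [V wrote] [NP [Det a] [N diagram]] [NP [Det that] [N reviewer]]]]]]]
The words 'a poet wrote a diagram that reviewer' are exhaustively dominated by a single S node (built by S → NP VP), so they form a constituent.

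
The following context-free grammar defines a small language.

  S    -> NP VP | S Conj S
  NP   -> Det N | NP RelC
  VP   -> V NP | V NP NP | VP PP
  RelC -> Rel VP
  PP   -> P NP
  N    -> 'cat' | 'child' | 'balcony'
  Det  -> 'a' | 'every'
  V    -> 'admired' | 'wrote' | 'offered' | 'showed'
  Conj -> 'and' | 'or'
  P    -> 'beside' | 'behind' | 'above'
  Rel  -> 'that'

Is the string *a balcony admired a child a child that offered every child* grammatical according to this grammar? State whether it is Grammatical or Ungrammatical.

[S [NP [Det a] [N balcony]] [VP [V admired] [NP [Det a] [N child]] [NP [NP [Det a] [N child]] [RelC [Rel that] [VP [V offered] [NP [Det every] [N child]]]]]]]
The bracketing above is licensed at every node by one of the given productions, with S at the root.

Grammatical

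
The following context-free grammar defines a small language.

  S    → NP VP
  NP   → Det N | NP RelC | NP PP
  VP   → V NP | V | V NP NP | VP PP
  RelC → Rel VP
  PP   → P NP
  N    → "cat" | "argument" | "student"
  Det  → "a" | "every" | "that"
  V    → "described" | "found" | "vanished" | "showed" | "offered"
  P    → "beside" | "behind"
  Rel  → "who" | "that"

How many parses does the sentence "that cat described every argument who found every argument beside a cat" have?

6

Two of the 6 distinct bracketings:
[S [NP [Det that] [N cat]] [VP [V described] [NP [NP [Det every] [N argument]] [RelC [Rel who] [VP [V found] [NP [NP [Det every] [N argument]] [PP [P beside] [NP [Det a] [N cat]]]]]]]]]
[S [NP [Det that] [N cat]] [VP [V described] [NP [NP [Det every] [N argument]] [RelC [Rel who] [VP [VP [V found] [NP [Det every] [N argument]]] [PP [P beside] [NP [Det a] [N cat]]]]]]]]
The difference turns on whether NP → NP PP is used at the relevant span, versus an alternative expansion of NP.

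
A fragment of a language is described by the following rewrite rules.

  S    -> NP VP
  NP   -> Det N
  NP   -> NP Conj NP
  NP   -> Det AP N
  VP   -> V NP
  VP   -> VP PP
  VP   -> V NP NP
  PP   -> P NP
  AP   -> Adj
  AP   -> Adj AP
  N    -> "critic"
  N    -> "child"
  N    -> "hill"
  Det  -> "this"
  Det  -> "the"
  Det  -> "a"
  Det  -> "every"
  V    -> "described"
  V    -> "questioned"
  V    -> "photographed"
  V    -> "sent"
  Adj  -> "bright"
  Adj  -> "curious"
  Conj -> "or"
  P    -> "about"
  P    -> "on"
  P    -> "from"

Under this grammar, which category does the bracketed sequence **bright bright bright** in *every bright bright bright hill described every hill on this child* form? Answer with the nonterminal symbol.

AP

S
  NP
    Det: every
    AP
      Adj: bright
      AP
        Adj: bright
        AP
          Adj: bright
    N: hill
  VP
    VP
      V: described
      NP
        Det: every
        N: hill
    PP
      P: on
      NP
        Det: this
        N: child
The span 'bright bright bright' is the AP node built by AP → Adj AP.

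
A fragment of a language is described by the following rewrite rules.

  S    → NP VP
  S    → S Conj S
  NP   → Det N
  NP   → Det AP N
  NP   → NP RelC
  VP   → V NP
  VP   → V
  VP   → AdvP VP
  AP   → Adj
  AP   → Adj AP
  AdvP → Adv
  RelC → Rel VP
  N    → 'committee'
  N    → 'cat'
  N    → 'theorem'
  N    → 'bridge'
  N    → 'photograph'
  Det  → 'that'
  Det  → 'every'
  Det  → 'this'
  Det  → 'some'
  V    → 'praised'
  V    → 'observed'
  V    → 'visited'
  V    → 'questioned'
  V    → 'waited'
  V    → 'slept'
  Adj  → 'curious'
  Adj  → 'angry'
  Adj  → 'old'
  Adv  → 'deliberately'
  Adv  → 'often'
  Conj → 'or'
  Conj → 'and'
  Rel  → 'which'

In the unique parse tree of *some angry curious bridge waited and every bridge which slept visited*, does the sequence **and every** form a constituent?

[S [S [NP [Det some] [AP [Adj angry] [AP [Adj curious]]] [N bridge]] [VP [V waited]]] [Conj and] [S [NP [NP [Det every] [N bridge]] [RelC [Rel which] [VP [V slept]]]] [VP [V visited]]]]
The smallest constituent containing 'and every' is the S spanning 'some angry curious bridge waited and every bridge which slept visited'; no single node in the tree dominates exactly the given words.

No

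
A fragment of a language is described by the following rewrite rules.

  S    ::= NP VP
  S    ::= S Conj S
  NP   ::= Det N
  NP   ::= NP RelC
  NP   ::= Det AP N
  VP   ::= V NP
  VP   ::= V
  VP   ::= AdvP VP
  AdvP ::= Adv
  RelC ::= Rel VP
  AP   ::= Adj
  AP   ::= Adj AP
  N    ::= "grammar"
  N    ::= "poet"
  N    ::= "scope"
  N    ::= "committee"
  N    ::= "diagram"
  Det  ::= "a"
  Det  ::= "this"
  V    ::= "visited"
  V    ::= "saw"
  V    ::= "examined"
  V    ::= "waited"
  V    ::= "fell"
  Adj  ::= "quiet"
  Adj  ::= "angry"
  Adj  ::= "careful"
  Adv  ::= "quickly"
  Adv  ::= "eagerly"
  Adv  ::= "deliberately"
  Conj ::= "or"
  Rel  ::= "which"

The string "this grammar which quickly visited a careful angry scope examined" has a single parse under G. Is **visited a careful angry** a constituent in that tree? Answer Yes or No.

[S [NP [NP [Det this] [N grammar]] [RelC [Rel which] [VP [AdvP [Adv quickly]] [VP [V visited] [NP [Det a] [AP [Adj careful] [AP [Adj angry]]] [N scope]]]]]] [VP [V examined]]]
The smallest constituent containing 'visited a careful angry' is the VP spanning 'visited a careful angry scope'; no single node in the tree dominates exactly the given words.

No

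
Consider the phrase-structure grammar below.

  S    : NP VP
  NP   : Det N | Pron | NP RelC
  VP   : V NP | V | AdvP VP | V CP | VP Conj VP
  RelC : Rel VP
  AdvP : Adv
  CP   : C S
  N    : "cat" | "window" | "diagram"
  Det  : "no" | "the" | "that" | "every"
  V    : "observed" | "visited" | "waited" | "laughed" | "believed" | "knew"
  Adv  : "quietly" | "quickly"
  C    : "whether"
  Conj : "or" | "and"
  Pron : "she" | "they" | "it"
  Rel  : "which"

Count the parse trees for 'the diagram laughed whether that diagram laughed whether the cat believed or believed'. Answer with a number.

3

Two of the 3 distinct bracketings:
[S [NP [Det the] [N diagram]] [VP [V laughed] [CP [C whether] [S [NP [Det that] [N diagram]] [VP [V laughed] [CP [C whether] [S [NP [Det the] [N cat]] [VP [VP [V believed]] [Conj or] [VP [V believed]]]]]]]]]]
[S [NP [Det the] [N diagram]] [VP [V laughed] [CP [C whether] [S [NP [Det that] [N diagram]] [VP [VP [V laughed] [CP [C whether] [S [NP [Det the] [N cat]] [VP [V believed]]]]] [Conj or] [VP [V believed]]]]]]]
The trees differ in how a recursive rule is bracketed over the same span.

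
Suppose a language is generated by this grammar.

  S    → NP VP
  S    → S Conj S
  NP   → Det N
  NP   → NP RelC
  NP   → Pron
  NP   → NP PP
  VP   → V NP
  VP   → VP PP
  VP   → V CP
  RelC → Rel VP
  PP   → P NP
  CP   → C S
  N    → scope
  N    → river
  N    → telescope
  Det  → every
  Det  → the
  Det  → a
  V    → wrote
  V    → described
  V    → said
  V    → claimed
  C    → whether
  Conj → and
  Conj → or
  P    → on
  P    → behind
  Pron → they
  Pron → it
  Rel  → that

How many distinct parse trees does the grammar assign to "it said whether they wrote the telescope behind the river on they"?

Two of the 9 distinct bracketings:
[S [NP [Pron it]] [VP [VP [V said] [CP [C whether] [S [NP [Pron they]] [VP [V wrote] [NP [Det the] [N telescope]]]]]] [PP [P behind] [NP [NP [Det the] [N river]] [PP [P on] [NP [Pron they]]]]]]]
[S [NP [Pron it]] [VP [VP [VP [V said] [CP [C whether] [S [NP [Pron they]] [VP [V wrote] [NP [Det the] [N telescope]]]]]] [PP [P behind] [NP [Det the] [N river]]]] [PP [P on] [NP [Pron they]]]]]
The difference turns on whether NP → NP PP is used at the relevant span, versus an alternative expansion of NP.

9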